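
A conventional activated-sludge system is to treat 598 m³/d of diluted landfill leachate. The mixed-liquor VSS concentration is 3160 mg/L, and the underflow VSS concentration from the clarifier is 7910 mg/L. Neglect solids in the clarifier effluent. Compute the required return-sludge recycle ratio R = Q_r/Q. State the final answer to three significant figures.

R ≈ 0.665

Mass balance around the secondary clarifier (neglecting effluent solids): R = X / (X_r − X) = 3160 / (7910 − 3160) = 0.6653.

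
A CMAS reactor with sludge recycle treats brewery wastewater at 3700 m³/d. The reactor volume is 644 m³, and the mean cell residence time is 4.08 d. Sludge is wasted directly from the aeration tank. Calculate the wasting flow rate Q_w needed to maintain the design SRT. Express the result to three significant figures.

Q_w ≈ 158 m³/d

Wasting from the aeration tank: Q_w = V / θ_c = 644.0 / 4.08 = 157.8 m³/d.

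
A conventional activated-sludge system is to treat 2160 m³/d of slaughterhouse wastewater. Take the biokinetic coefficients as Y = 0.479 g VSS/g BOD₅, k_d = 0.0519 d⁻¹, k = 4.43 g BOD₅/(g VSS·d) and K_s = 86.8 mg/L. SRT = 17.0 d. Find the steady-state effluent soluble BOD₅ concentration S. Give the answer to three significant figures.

S ≈ 4.78 mg/L

Effluent substrate depends only on kinetics and SRT: S = K_s(1 + k_d θ_c) / [θ_c(Yk − k_d) − 1] = 86.8 × (1 + 0.0519 × 17.0) / [17.0 × (0.479 × 4.43 − 0.0519) − 1] = 163.4 / 34.19 = 4.779 mg/L.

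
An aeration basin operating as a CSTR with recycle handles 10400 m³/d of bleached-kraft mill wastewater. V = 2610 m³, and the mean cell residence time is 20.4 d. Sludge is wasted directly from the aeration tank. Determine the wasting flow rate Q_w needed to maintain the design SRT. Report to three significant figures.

Q_w ≈ 128 m³/d

For wasting at MLVSS concentration, Q_w = V/θ_c = 2610/20.4 = 127.9 m³/d.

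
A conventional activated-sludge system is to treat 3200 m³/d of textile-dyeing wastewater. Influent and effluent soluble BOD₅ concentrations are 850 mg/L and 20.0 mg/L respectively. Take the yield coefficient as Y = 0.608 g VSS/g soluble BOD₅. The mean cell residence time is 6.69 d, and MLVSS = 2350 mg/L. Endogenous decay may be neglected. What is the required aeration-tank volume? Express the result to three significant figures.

V ≈ 4600 m³

Biomass mass balance (decay neglected): V·X = Y·Q·(S₀ − S)·θ_c, so V = 0.608 × 3200 × (850 − 20.0) × 6.69 / 2350 = 4597 m³.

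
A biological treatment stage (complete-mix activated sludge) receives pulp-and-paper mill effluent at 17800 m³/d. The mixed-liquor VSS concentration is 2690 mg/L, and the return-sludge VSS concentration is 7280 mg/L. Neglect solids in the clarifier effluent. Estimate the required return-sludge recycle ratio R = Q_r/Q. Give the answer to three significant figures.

R ≈ 0.586

Mass balance around the secondary clarifier (neglecting effluent solids): R = X / (X_r − X) = 2690 / (7280 − 2690) = 0.5861.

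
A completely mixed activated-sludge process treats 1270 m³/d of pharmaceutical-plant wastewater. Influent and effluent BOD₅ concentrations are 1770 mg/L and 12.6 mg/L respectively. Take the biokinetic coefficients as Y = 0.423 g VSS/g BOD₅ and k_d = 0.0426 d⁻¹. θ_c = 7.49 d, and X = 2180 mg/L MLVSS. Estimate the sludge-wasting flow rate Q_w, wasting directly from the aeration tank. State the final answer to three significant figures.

Q_w ≈ 328 m³/d

Rearranging the biomass balance for a CMAS with decay, V = Y·Q·ΔS·θ_c / [X·(1+k_d θ_c)] = 0.423 × 1270 × (1770 − 12.6) × 7.49 / [2180 × (1 + 0.0426 × 7.49)] = 7.07×10^6 / 2876 = 2459 m³.
With mixed-liquor wasting, θ_c = V/Q_w, so Q_w = V/θ_c = 2459/7.49 = 328.3 m³/d.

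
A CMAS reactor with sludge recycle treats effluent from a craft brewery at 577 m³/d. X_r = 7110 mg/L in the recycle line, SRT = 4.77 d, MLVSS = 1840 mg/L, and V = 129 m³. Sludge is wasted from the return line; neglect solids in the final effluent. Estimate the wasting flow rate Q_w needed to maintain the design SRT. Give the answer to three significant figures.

Q_w ≈ 7.00 m³/d

Q_w = (V·X)/(θ_c X_r) = 129.0 × 1840 / (4.77 × 7110) = 6.999 m³/d.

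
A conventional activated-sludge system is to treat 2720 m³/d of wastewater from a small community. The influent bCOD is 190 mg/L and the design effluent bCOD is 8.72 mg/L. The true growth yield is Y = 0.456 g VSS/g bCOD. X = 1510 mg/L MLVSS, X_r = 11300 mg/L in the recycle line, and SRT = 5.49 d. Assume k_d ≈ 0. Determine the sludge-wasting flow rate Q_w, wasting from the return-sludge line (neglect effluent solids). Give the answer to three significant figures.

With k_d = 0 the design equation reduces to V = Y Q (S₀−S) θ_c / X = 0.456 × 2720 × (190 − 8.72) × 5.49 / 1510 = 817.5 m³.
Q_w = (V·X)/(θ_c X_r) = 817.5 × 1510 / (5.49 × 11300) = 19.90 m³/d.

Q_w ≈ 19.9 m³/d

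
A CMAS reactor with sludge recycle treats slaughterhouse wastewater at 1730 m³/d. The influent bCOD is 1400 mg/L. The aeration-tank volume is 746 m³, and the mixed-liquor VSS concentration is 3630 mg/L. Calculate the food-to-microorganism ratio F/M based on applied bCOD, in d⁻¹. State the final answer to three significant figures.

F/M ≈ 0.894 d⁻¹

Food-to-microorganism ratio F/M = Q S₀ / (V X) = 1730 × 1400 / (746.0 × 3630) = 0.8944 d⁻¹.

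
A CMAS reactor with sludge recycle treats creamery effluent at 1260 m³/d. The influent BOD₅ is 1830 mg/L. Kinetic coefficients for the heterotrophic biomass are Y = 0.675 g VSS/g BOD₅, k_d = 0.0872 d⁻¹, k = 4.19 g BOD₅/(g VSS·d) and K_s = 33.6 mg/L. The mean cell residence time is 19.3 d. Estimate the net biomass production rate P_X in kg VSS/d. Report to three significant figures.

From the Monod/SRT balance for a CMAS, S = K_s·(1+k_d θ_c)/[θ_c·(Y k − k_d) − 1] = 33.6 × (1 + 0.0872 × 19.3) / [19.3 × (0.675 × 4.19 − 0.0872) − 1] = 90.15 / 51.90 = 1.737 mg/L.
Correct the yield for decay: Y_obs = Y/(1 + k_d θ_c) = 0.675 / (1 + 0.0872 × 19.3) = 0.675 / 2.683 = 0.2516.
Mass of BOD₅ removed per day: Q(S₀ − S) = 1260 × 1828 g/m³ = 2304 kg/d.
Net biomass production P_X = Y_obs × Q·(S₀ − S) = 0.2516 × 2304 = 579.6 kg VSS/d.

P_X ≈ 580 kg VSS/d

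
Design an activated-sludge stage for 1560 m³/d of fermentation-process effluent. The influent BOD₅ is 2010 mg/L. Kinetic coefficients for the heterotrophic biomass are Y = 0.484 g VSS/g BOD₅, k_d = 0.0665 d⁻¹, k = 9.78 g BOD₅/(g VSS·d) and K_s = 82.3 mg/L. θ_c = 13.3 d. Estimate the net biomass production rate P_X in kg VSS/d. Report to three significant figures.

Effluent substrate depends only on kinetics and SRT: S = K_s(1 + k_d θ_c) / [θ_c(Yk − k_d) − 1] = 82.3 × (1 + 0.0665 × 13.3) / [13.3 × (0.484 × 9.78 − 0.0665) − 1] = 155.1 / 61.07 = 2.539 mg/L.
The observed yield is Y_obs = Y/(1 + k_d·θ_c) = 0.484 / (1 + 0.0665 × 13.3) = 0.484 / 1.884 = 0.2568 g VSS per g BOD₅ removed.
Substrate removed = Q·(S₀ − S) = 1560 m³/d × (2010 − 2.54) g/m³ = 3.13×10^6 g/d = 3132 kg/d.
Biomass produced: P_X = Y_obs·Q·ΔS = 0.2568 × 3132 ≈ 804.3 kg VSS/d.

P_X ≈ 804 kg VSS/d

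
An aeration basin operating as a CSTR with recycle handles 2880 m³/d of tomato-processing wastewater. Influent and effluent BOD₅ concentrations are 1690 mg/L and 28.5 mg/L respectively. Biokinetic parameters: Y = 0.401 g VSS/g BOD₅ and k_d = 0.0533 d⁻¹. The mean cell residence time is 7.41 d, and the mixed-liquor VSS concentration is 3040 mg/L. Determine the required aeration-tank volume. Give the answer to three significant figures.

V ≈ 3350 m³

From the SRT design equation V = Y Q (S₀−S) θ_c / [X (1 + k_d θ_c)] = 0.401 × 2880 × (1690 − 28.5) × 7.41 / [3040 × (1 + 0.0533 × 7.41)] = 1.42×10^7 / 4241 = 3353 m³.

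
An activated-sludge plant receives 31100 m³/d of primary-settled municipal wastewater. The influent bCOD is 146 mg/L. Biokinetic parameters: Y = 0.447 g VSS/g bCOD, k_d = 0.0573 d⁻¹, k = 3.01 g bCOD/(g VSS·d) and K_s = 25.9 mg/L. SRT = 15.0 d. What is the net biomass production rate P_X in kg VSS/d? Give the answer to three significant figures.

P_X ≈ 1070 kg VSS/d

From the Monod/SRT balance for a CMAS, S = K_s·(1+k_d θ_c)/[θ_c·(Y k − k_d) − 1] = 25.9 × (1 + 0.0573 × 15.0) / [15.0 × (0.447 × 3.01 − 0.0573) − 1] = 48.16 / 18.32 = 2.629 mg/L.
Observed yield with endogenous decay: Y_obs = Y / (1 + k_d·θ_c) = 0.447 / (1 + 0.0573 × 15.0) = 0.447 / 1.859 = 0.2404 g VSS/g bCOD.
Substrate removed = Q·(S₀ − S) = 31100 m³/d × (146 − 2.63) g/m³ = 4.46×10^6 g/d = 4459 kg/d.
Net biomass production P_X = Y_obs × Q·(S₀ − S) = 0.2404 × 4459 = 1072 kg VSS/d.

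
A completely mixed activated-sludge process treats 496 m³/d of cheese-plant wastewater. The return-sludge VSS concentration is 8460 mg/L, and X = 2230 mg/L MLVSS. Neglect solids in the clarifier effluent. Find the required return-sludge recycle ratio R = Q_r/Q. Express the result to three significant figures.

R ≈ 0.358

Mass balance around the secondary clarifier (neglecting effluent solids): R = X / (X_r − X) = 2230 / (8460 − 2230) = 0.3579.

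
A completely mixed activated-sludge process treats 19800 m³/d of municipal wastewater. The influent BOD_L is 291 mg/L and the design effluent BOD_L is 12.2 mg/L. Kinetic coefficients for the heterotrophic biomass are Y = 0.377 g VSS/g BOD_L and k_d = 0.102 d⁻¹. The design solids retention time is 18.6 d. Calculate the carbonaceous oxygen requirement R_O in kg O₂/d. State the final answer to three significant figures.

Observed yield with endogenous decay: Y_obs = Y / (1 + k_d·θ_c) = 0.377 / (1 + 0.102 × 18.6) = 0.377 / 2.897 = 0.1301 g VSS/g BOD_L.
Substrate removed = Q·(S₀ − S) = 19800 m³/d × (291 − 12.2) g/m³ = 5.52×10^6 g/d = 5520 kg/d.
Biomass synthesised: P_X = Y_obs × 5520 = 718.3 kg VSS/d.
R_O = Q·(S₀ − S) − 1.42·P_X = 5520 − 1.42 × 718.3 = 4500 kg O₂/d.

R_O ≈ 4500 kg O₂/d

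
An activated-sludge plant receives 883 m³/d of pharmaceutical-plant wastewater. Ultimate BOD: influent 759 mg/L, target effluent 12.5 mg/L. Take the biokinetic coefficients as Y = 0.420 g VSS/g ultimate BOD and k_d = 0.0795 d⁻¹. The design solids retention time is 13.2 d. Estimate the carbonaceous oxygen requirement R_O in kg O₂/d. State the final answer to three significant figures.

Y_obs = Y / (1 + k_d θ_c) = 0.420 / (1 + 0.0795 × 13.2) = 0.420 / 2.049 = 0.2049.
Substrate removed = Q·(S₀ − S) = 883 m³/d × (759 − 12.5) g/m³ = 6.59×10^5 g/d = 659.2 kg/d.
P_X = Y_obs·Q·(S₀ − S) = 0.2049 × 659.2 = 135.1 kg VSS/d.
R_O = Q·(S₀ − S) − 1.42·P_X = 659.2 − 1.42 × 135.1 = 467.3 kg O₂/d.

R_O ≈ 467 kg O₂/d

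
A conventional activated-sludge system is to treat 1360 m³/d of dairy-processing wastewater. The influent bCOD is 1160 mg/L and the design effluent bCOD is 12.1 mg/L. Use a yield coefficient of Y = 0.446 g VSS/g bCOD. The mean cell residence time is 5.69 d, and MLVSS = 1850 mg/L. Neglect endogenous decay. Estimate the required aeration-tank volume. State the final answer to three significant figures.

V ≈ 2140 m³

V·X = Y·Q·ΔS·θ_c gives V = 0.446 × 1360 × (1160 − 12.1) × 5.69 / 1850 = 2142 m³.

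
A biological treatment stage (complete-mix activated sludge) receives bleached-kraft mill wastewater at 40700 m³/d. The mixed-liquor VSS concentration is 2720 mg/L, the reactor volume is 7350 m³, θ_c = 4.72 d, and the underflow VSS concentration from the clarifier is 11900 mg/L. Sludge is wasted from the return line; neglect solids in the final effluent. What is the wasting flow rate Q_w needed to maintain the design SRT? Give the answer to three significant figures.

θ_c = V·X/(Q_w·X_r) when wasting from the recycle, so Q_w = V·X/(θ_c·X_r) = 7350 × 2720 / (4.72 × 11900) = 355.9 m³/d.

Q_w ≈ 356 m³/d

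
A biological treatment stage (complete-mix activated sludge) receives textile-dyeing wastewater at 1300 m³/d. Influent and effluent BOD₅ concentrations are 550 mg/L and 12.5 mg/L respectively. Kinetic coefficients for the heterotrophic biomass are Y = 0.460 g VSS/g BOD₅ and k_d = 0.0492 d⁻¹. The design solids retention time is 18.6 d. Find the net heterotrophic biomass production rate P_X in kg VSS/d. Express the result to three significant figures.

The observed yield is Y_obs = Y/(1 + k_d·θ_c) = 0.460 / (1 + 0.0492 × 18.6) = 0.460 / 1.915 = 0.2402 g VSS per g BOD₅ removed.
Mass of BOD₅ removed per day: Q(S₀ − S) = 1300 × 537.5 g/m³ = 698.8 kg/d.
Net biomass production P_X = Y_obs × Q·(S₀ − S) = 0.2402 × 698.8 = 167.8 kg VSS/d.

P_X ≈ 168 kg VSS/d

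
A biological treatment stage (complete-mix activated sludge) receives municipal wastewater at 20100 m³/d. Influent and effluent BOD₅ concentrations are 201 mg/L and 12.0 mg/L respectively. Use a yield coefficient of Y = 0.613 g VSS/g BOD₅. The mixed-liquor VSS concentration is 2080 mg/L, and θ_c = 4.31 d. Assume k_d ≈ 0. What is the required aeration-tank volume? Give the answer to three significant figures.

With k_d = 0 the design equation reduces to V = Y Q (S₀−S) θ_c / X = 0.613 × 20100 × (201 − 12.0) × 4.31 / 2080 = 4825 m³.

V ≈ 4830 m³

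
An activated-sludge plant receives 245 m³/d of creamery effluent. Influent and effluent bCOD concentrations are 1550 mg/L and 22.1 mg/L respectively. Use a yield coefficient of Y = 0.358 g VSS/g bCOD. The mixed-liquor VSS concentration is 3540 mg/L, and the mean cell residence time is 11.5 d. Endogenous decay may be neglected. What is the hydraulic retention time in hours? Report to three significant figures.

With k_d = 0 the design equation reduces to V = Y Q (S₀−S) θ_c / X = 0.358 × 245 × (1550 − 22.1) × 11.5 / 3540 = 435.4 m³.
Hydraulic retention time τ = V/Q = 435.4 / 245 = 1.777 d = 42.65 h.

τ ≈ 42.6 h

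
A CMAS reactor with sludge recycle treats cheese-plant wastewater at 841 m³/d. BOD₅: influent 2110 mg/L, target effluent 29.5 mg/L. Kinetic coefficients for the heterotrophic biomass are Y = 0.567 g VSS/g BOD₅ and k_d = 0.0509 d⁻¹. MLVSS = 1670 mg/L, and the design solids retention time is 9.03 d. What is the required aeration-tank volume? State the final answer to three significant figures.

V ≈ 3680 m³

From the SRT design equation V = Y Q (S₀−S) θ_c / [X (1 + k_d θ_c)] = 0.567 × 841 × (2110 − 29.5) × 9.03 / [1670 × (1 + 0.0509 × 9.03)] = 8.96×10^6 / 2438 = 3675 m³.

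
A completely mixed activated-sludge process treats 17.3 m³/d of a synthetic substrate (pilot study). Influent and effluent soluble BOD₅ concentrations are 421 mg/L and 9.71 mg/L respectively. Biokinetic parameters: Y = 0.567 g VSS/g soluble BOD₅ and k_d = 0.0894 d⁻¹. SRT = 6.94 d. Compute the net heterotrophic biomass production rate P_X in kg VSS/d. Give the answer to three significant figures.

P_X ≈ 2.49 kg VSS/d

Observed yield with endogenous decay: Y_obs = Y / (1 + k_d·θ_c) = 0.567 / (1 + 0.0894 × 6.94) = 0.567 / 1.620 = 0.3499 g VSS/g soluble BOD₅.
Q·(S₀ − S) = 17.3 × (421 − 9.71) × 10⁻³ = 7.115 kg/d removed.
Biomass produced: P_X = Y_obs·Q·ΔS = 0.3499 × 7.115 ≈ 2.490 kg VSS/d.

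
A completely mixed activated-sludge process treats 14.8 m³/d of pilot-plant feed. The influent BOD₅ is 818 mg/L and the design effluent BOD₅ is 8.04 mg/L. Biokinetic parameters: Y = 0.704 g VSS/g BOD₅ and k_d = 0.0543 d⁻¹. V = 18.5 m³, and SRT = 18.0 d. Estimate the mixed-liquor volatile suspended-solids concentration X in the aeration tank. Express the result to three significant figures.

X ≈ 4150 mg/L

X = Y·Q·ΔS·θ_c / [V·(1 + k_d θ_c)] = 0.704 × 14.8 × (818 − 8.04) × 18.0 / [18.5 × (1 + 0.0543 × 18.0)] = 4152 mg/L.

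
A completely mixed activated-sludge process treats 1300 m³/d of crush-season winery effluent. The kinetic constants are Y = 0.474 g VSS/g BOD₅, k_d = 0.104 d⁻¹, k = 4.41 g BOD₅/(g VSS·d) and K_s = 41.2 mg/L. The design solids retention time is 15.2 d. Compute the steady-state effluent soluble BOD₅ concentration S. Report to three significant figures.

S ≈ 3.64 mg/L

From the Monod/SRT balance for a CMAS, S = K_s·(1+k_d θ_c)/[θ_c·(Y k − k_d) − 1] = 41.2 × (1 + 0.104 × 15.2) / [15.2 × (0.474 × 4.41 − 0.104) − 1] = 106.3 / 29.19 = 3.642 mg/L.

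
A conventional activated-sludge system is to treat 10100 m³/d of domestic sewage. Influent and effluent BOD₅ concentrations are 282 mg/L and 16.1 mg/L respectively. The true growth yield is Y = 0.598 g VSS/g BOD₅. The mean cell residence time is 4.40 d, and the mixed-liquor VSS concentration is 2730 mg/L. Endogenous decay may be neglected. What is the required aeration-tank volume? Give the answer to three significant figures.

With k_d = 0 the design equation reduces to V = Y Q (S₀−S) θ_c / X = 0.598 × 10100 × (282 − 16.1) × 4.40 / 2730 = 2588 m³.

V ≈ 2590 m³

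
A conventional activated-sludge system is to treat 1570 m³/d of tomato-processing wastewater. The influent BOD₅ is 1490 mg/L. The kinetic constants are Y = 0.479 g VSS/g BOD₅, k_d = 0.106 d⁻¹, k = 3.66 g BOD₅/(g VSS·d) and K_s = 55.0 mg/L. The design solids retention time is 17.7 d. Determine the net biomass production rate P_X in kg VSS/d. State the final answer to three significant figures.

For a completely mixed reactor with recycle the Lawrence–McCarty relation gives S = K_s·(1 + k_d·θ_c) / [θ_c·(Y·k − k_d) − 1] = 55.0 × (1 + 0.106 × 17.7) / [17.7 × (0.479 × 3.66 − 0.106) − 1] = 158.2 / 28.15 = 5.619 mg/L.
The observed yield is Y_obs = Y/(1 + k_d·θ_c) = 0.479 / (1 + 0.106 × 17.7) = 0.479 / 2.876 = 0.1665 g VSS per g BOD₅ removed.
Substrate removed = Q·(S₀ − S) = 1570 m³/d × (1490 − 5.62) g/m³ = 2.33×10^6 g/d = 2330 kg/d.
So the net sludge growth is P_X = 0.1665 × 2330 = 388.1 kg VSS/d.

P_X ≈ 388 kg VSS/d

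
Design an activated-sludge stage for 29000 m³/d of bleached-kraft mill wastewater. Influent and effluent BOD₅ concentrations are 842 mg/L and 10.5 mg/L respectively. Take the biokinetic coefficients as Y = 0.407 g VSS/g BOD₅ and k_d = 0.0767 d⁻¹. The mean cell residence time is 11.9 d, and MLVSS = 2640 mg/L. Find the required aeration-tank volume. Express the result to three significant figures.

V ≈ 23100 m³

From the SRT design equation V = Y Q (S₀−S) θ_c / [X (1 + k_d θ_c)] = 0.407 × 29000 × (842 − 10.5) × 11.9 / [2640 × (1 + 0.0767 × 11.9)] = 1.17×10^8 / 5050 = 23128 m³.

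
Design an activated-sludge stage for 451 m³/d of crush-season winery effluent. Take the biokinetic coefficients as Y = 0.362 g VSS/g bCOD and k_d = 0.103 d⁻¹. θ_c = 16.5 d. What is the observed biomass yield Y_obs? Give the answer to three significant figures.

Y_obs ≈ 0.134 g VSS/g bCOD

The observed yield is Y_obs = Y/(1 + k_d·θ_c) = 0.362 / (1 + 0.103 × 16.5) = 0.362 / 2.700 = 0.1341 g VSS per g bCOD removed.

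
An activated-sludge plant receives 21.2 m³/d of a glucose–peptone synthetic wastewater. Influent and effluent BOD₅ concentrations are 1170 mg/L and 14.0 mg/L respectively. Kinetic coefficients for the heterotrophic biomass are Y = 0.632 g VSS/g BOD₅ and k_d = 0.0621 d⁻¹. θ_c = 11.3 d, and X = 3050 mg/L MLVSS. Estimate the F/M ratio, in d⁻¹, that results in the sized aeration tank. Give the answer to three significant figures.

From the SRT design equation V = Y Q (S₀−S) θ_c / [X (1 + k_d θ_c)] = 0.632 × 21.2 × (1170 − 14.0) × 11.3 / [3050 × (1 + 0.0621 × 11.3)] = 1.75×10^5 / 5190 = 33.72 m³.
F/M = Q·S₀ / (V·X) = 21.2 × 1170 / (33.72 × 3050) = 0.2412 g BOD₅·(g VSS·d)⁻¹.

F/M ≈ 0.241 d⁻¹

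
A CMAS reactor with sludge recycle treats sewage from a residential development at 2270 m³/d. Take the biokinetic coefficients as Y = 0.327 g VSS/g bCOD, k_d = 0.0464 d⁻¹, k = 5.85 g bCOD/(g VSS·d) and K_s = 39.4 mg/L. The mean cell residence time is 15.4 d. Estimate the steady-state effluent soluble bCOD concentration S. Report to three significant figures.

Effluent substrate depends only on kinetics and SRT: S = K_s(1 + k_d θ_c) / [θ_c(Yk − k_d) − 1] = 39.4 × (1 + 0.0464 × 15.4) / [15.4 × (0.327 × 5.85 − 0.0464) − 1] = 67.55 / 27.74 = 2.435 mg/L.

S ≈ 2.43 mg/L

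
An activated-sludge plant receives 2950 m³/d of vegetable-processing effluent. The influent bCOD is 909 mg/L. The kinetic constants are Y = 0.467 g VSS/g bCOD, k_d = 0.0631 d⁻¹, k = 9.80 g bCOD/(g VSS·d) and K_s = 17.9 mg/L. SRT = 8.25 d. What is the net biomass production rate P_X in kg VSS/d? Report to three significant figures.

P_X ≈ 823 kg VSS/d

From the Monod/SRT balance for a CMAS, S = K_s·(1+k_d θ_c)/[θ_c·(Y k − k_d) − 1] = 17.9 × (1 + 0.0631 × 8.25) / [8.25 × (0.467 × 9.80 − 0.0631) − 1] = 27.22 / 36.24 = 0.7511 mg/L.
Observed yield with endogenous decay: Y_obs = Y / (1 + k_d·θ_c) = 0.467 / (1 + 0.0631 × 8.25) = 0.467 / 1.521 = 0.3071 g VSS/g bCOD.
ΔS = 909 − 0.751 = 908.2 mg/L, so the substrate removal rate is 2950 × 908.2/1000 = 2679 kg bCOD/d.
P_X = Y_obs · Q(S₀ − S) = 0.3071 × 2679 = 822.9 kg VSS/d.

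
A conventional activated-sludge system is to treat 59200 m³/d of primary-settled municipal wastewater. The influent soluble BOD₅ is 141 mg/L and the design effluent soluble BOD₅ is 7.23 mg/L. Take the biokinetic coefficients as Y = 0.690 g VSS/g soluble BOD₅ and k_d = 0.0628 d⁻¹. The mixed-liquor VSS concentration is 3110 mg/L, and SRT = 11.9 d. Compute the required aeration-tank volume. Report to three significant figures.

Steady-state biomass mass balance: V·X·(1 + k_d·θ_c) = Y·Q·(S₀ − S)·θ_c, so V = 0.690 × 59200 × (141 − 7.23) × 11.9 / [3110 × (1 + 0.0628 × 11.9)] = 6.5×10^7 / 5434 = 11966 m³.

V ≈ 12000 m³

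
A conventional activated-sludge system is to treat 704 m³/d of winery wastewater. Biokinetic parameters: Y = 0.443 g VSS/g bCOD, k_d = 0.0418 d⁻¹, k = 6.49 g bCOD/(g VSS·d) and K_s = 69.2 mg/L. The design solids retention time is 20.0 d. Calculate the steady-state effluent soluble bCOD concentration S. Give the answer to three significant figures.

S ≈ 2.28 mg/L

From the Monod/SRT balance for a CMAS, S = K_s·(1+k_d θ_c)/[θ_c·(Y k − k_d) − 1] = 69.2 × (1 + 0.0418 × 20.0) / [20.0 × (0.443 × 6.49 − 0.0418) − 1] = 127.1 / 55.67 = 2.282 mg/L.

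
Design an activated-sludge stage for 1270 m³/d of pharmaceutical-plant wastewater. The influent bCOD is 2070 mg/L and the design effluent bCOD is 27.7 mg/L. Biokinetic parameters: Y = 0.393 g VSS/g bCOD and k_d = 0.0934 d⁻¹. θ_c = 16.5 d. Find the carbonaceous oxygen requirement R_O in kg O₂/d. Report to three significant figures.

The observed yield is Y_obs = Y/(1 + k_d·θ_c) = 0.393 / (1 + 0.0934 × 16.5) = 0.393 / 2.541 = 0.1547 g VSS per g bCOD removed.
Q·(S₀ − S) = 1270 × (2070 − 27.7) × 10⁻³ = 2594 kg/d removed.
Biomass synthesised: P_X = Y_obs × 2594 = 401.1 kg VSS/d.
R_O = Q·(S₀ − S) − 1.42·P_X = 2594 − 1.42 × 401.1 = 2024 kg O₂/d.

R_O ≈ 2020 kg O₂/d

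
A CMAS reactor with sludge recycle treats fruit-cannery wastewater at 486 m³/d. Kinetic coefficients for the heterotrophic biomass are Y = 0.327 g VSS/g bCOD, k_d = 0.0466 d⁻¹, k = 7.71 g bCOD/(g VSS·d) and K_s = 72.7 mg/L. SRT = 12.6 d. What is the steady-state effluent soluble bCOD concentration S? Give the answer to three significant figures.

S ≈ 3.82 mg/L

Effluent substrate depends only on kinetics and SRT: S = K_s(1 + k_d θ_c) / [θ_c(Yk − k_d) − 1] = 72.7 × (1 + 0.0466 × 12.6) / [12.6 × (0.327 × 7.71 − 0.0466) − 1] = 115.4 / 30.18 = 3.823 mg/L.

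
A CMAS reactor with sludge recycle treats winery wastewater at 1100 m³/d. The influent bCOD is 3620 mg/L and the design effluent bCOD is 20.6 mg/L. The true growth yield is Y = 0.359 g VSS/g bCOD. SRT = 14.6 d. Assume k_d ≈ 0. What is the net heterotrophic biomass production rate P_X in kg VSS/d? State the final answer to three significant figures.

P_X ≈ 1420 kg VSS/d

No decay correction is needed, so Y_obs = Y = 0.359.
Mass of bCOD removed per day: Q(S₀ − S) = 1100 × 3599 g/m³ = 3959 kg/d.
Net biomass production P_X = Y_obs × Q·(S₀ − S) = 0.3590 × 3959 = 1421 kg VSS/d.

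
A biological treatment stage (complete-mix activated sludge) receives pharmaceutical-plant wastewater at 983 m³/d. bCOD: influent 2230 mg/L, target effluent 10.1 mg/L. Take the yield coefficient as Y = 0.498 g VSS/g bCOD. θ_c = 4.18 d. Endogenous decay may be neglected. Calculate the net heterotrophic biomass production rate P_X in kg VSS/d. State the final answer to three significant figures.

Since k_d ≈ 0, Y_obs = Y = 0.498 g VSS/g bCOD.
Substrate removed = Q·(S₀ − S) = 983 m³/d × (2230 − 10.1) g/m³ = 2.18×10^6 g/d = 2182 kg/d.
P_X = Y_obs · Q(S₀ − S) = 0.4980 × 2182 = 1087 kg VSS/d.

P_X ≈ 1090 kg VSS/d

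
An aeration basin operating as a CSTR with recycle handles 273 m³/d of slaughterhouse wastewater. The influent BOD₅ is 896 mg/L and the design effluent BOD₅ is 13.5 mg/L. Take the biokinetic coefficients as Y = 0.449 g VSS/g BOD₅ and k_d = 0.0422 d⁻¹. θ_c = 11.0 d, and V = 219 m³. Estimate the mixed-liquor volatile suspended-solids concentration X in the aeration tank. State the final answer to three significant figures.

X ≈ 3710 mg/L

X = Y·Q·ΔS·θ_c / [V·(1 + k_d θ_c)] = 0.449 × 273 × (896 − 13.5) × 11.0 / [219 × (1 + 0.0422 × 11.0)] = 3711 mg/L.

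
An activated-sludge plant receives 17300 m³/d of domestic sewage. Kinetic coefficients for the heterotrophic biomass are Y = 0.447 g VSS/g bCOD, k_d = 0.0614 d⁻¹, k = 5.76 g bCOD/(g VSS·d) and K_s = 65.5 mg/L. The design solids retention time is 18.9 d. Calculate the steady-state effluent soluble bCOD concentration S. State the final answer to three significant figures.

From the Monod/SRT balance for a CMAS, S = K_s·(1+k_d θ_c)/[θ_c·(Y k − k_d) − 1] = 65.5 × (1 + 0.0614 × 18.9) / [18.9 × (0.447 × 5.76 − 0.0614) − 1] = 141.5 / 46.50 = 3.043 mg/L.

S ≈ 3.04 mg/L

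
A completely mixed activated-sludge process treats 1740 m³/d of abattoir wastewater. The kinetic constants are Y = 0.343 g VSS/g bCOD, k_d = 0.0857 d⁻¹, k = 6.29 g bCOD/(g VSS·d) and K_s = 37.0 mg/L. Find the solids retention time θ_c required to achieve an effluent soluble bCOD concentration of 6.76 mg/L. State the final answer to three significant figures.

At the target effluent, Y k S/(K_s+S) = 0.343×6.29×6.76/43.76 = 0.3333 d⁻¹.
1/θ_c = 0.3333 − 0.0857 = 0.2476 d⁻¹, so θ_c = 4.039 d.

θ_c ≈ 4.04 d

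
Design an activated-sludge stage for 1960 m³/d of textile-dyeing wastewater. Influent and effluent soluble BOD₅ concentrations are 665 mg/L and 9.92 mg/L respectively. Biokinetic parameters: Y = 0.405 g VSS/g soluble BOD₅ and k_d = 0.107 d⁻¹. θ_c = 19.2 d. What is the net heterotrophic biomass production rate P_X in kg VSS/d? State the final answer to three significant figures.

Correct the yield for decay: Y_obs = Y/(1 + k_d θ_c) = 0.405 / (1 + 0.107 × 19.2) = 0.405 / 3.054 = 0.1326.
Mass of soluble BOD₅ removed per day: Q(S₀ − S) = 1960 × 655.1 g/m³ = 1284 kg/d.
Biomass produced: P_X = Y_obs·Q·ΔS = 0.1326 × 1284 ≈ 170.2 kg VSS/d.

P_X ≈ 170 kg VSS/d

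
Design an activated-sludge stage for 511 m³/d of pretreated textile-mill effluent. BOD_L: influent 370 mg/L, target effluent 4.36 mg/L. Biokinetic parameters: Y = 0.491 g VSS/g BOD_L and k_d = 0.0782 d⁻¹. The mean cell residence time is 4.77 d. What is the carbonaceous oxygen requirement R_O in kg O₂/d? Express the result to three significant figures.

R_O ≈ 92.0 kg O₂/d

Observed yield with endogenous decay: Y_obs = Y / (1 + k_d·θ_c) = 0.491 / (1 + 0.0782 × 4.77) = 0.491 / 1.373 = 0.3576 g VSS/g BOD_L.
ΔS = 370 − 4.36 = 365.6 mg/L, so the substrate removal rate is 511 × 365.6/1000 = 186.8 kg BOD_L/d.
P_X = Y_obs·Q·(S₀ − S) = 0.3576 × 186.8 = 66.82 kg VSS/d.
R_O = Q·(S₀ − S) − 1.42·P_X = 186.8 − 1.42 × 66.82 = 91.96 kg O₂/d.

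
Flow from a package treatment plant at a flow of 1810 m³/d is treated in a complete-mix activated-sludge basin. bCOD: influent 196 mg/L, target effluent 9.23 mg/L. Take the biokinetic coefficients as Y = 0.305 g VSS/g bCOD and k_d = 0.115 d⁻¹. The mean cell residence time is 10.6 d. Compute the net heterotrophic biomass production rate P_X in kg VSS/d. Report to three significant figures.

P_X ≈ 46.5 kg VSS/d

Correct the yield for decay: Y_obs = Y/(1 + k_d θ_c) = 0.305 / (1 + 0.115 × 10.6) = 0.305 / 2.219 = 0.1374.
Q·(S₀ − S) = 1810 × (196 − 9.23) × 10⁻³ = 338.1 kg/d removed.
Net biomass production P_X = Y_obs × Q·(S₀ − S) = 0.1374 × 338.1 = 46.47 kg VSS/d.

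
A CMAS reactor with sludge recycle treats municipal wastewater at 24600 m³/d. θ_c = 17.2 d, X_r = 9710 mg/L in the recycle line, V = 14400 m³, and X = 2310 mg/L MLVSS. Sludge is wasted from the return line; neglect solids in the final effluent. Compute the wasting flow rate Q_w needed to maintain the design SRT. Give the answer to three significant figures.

Wasting from the return line (neglecting effluent solids): Q_w = V·X / (θ_c·X_r) = 14400 × 2310 / (17.2 × 9710) = 199.2 m³/d.

Q_w ≈ 199 m³/d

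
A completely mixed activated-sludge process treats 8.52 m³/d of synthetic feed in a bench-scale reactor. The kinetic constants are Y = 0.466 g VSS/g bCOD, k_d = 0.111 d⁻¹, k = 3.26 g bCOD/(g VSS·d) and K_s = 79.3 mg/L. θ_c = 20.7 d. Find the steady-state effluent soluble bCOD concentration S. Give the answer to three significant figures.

S ≈ 9.29 mg/L

Effluent substrate depends only on kinetics and SRT: S = K_s(1 + k_d θ_c) / [θ_c(Yk − k_d) − 1] = 79.3 × (1 + 0.111 × 20.7) / [20.7 × (0.466 × 3.26 − 0.111) − 1] = 261.5 / 28.15 = 9.290 mg/L.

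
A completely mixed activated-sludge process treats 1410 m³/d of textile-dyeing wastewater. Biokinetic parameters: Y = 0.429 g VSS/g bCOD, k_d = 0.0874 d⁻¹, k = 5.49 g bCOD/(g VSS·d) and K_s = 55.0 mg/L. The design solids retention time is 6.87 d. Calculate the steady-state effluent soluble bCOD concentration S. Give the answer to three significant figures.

S ≈ 6.04 mg/L

From the Monod/SRT balance for a CMAS, S = K_s·(1+k_d θ_c)/[θ_c·(Y k − k_d) − 1] = 55.0 × (1 + 0.0874 × 6.87) / [6.87 × (0.429 × 5.49 − 0.0874) − 1] = 88.02 / 14.58 = 6.037 mg/L.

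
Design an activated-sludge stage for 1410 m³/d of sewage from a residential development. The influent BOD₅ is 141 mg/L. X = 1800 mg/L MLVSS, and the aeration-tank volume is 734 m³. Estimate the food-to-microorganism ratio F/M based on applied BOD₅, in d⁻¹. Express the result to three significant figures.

F/M ≈ 0.150 d⁻¹

F/M = applied load / biomass = Q·S₀/(V·X) = 1410 × 141 / (734.0 × 1800) = 0.1505 d⁻¹.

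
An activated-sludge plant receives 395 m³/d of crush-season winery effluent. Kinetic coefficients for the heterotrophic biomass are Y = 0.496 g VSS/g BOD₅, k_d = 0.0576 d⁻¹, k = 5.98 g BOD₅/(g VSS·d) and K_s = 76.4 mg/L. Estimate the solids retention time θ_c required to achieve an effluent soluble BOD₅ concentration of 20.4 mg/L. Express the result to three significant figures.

At the target effluent, Y k S/(K_s+S) = 0.496×5.98×20.4/96.80 = 0.6251 d⁻¹.
θ_c = 1/(μ − k_d) = 1/(0.6251 − 0.0576) = 1/0.5675 = 1.762 d.

θ_c ≈ 1.76 d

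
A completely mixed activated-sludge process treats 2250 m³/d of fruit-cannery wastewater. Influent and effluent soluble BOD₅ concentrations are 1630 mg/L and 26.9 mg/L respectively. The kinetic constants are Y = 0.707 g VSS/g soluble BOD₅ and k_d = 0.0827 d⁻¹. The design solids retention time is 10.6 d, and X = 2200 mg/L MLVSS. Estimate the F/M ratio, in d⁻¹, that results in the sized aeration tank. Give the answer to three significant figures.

Rearranging the biomass balance for a CMAS with decay, V = Y·Q·ΔS·θ_c / [X·(1+k_d θ_c)] = 0.707 × 2250 × (1630 − 26.9) × 10.6 / [2200 × (1 + 0.0827 × 10.6)] = 2.7×10^7 / 4129 = 6547 m³.
F/M = applied load / biomass = Q·S₀/(V·X) = 2250 × 1630 / (6547 × 2200) = 0.2546 d⁻¹.

F/M ≈ 0.255 d⁻¹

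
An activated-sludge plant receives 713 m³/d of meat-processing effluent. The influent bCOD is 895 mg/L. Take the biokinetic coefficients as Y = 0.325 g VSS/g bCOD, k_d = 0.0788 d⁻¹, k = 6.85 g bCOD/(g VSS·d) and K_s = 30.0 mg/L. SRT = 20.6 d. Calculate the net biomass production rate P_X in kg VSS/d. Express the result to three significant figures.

P_X ≈ 78.9 kg VSS/d

Effluent substrate depends only on kinetics and SRT: S = K_s(1 + k_d θ_c) / [θ_c(Yk − k_d) − 1] = 30.0 × (1 + 0.0788 × 20.6) / [20.6 × (0.325 × 6.85 − 0.0788) − 1] = 78.70 / 43.24 = 1.820 mg/L.
The observed yield is Y_obs = Y/(1 + k_d·θ_c) = 0.325 / (1 + 0.0788 × 20.6) = 0.325 / 2.623 = 0.1239 g VSS per g bCOD removed.
Q·(S₀ − S) = 713 × (895 − 1.82) × 10⁻³ = 636.8 kg/d removed.
Net biomass production P_X = Y_obs × Q·(S₀ − S) = 0.1239 × 636.8 = 78.90 kg VSS/d.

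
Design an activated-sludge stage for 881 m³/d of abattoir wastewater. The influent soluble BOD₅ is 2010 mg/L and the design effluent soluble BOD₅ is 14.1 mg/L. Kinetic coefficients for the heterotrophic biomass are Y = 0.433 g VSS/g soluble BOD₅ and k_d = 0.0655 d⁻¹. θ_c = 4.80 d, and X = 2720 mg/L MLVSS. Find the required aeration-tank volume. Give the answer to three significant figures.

V ≈ 1020 m³

Steady-state biomass mass balance: V·X·(1 + k_d·θ_c) = Y·Q·(S₀ − S)·θ_c, so V = 0.433 × 881 × (2010 − 14.1) × 4.80 / [2720 × (1 + 0.0655 × 4.80)] = 3.65×10^6 / 3575 = 1022 m³.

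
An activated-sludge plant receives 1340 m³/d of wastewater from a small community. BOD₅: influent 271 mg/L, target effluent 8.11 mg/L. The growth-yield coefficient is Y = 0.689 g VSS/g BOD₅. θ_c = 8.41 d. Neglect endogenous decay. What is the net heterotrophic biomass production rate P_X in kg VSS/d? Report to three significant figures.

With endogenous decay neglected, the observed yield equals the true yield: Y_obs = Y = 0.689 g VSS/g BOD₅.
Q·(S₀ − S) = 1340 × (271 − 8.11) × 10⁻³ = 352.3 kg/d removed.
P_X = Y_obs · Q(S₀ − S) = 0.6890 × 352.3 = 242.7 kg VSS/d.

P_X ≈ 243 kg VSS/d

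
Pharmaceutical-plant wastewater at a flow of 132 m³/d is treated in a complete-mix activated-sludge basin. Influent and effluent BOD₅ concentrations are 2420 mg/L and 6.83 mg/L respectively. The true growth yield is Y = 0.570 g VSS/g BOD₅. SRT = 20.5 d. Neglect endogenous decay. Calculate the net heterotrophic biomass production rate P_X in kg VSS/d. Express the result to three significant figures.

P_X ≈ 182 kg VSS/d

No decay correction is needed, so Y_obs = Y = 0.570.
Mass of BOD₅ removed per day: Q(S₀ − S) = 132 × 2413 g/m³ = 318.5 kg/d.
Biomass produced: P_X = Y_obs·Q·ΔS = 0.5700 × 318.5 ≈ 181.6 kg VSS/d.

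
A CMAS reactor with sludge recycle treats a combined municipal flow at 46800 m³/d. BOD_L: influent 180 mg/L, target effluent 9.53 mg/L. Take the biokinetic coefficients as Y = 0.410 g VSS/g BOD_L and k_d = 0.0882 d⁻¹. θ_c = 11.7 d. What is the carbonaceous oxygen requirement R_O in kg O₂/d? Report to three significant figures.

Correct the yield for decay: Y_obs = Y/(1 + k_d θ_c) = 0.410 / (1 + 0.0882 × 11.7) = 0.410 / 2.032 = 0.2018.
Substrate removed = Q·(S₀ − S) = 46800 m³/d × (180 − 9.53) g/m³ = 7.98×10^6 g/d = 7978 kg/d.
Biomass synthesised: P_X = Y_obs × 7978 = 1610 kg VSS/d.
Carbonaceous O₂ demand = substrate oxidised − cell-mass equivalent = 7978 − 1.42 × 1610 = 5692 kg O₂/d.

R_O ≈ 5690 kg O₂/d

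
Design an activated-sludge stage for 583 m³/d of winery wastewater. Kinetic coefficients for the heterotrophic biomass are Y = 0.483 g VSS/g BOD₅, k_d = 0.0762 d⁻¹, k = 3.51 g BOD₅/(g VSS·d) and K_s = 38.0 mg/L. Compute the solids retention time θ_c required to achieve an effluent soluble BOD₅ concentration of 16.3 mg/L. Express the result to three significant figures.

At the target effluent, Y k S/(K_s+S) = 0.483×3.51×16.3/54.30 = 0.5089 d⁻¹.
Then 1/θ_c = μ − k_d = 0.5089 − 0.0762 = 0.4327 d⁻¹, giving θ_c = 2.311 d.

θ_c ≈ 2.31 d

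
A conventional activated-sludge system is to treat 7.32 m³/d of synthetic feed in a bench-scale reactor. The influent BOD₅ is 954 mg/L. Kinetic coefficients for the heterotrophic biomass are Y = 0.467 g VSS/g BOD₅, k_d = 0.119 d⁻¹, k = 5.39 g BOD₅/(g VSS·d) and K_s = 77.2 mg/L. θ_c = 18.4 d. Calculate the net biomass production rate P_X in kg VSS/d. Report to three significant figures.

For a completely mixed reactor with recycle the Lawrence–McCarty relation gives S = K_s·(1 + k_d·θ_c) / [θ_c·(Y·k − k_d) − 1] = 77.2 × (1 + 0.119 × 18.4) / [18.4 × (0.467 × 5.39 − 0.119) − 1] = 246.2 / 43.13 = 5.710 mg/L.
Y_obs = Y / (1 + k_d θ_c) = 0.467 / (1 + 0.119 × 18.4) = 0.467 / 3.190 = 0.1464.
ΔS = 954 − 5.71 = 948.3 mg/L, so the substrate removal rate is 7.32 × 948.3/1000 = 6.941 kg BOD₅/d.
P_X = Y_obs · Q(S₀ − S) = 0.1464 × 6.941 = 1.016 kg VSS/d.

P_X ≈ 1.02 kg VSS/d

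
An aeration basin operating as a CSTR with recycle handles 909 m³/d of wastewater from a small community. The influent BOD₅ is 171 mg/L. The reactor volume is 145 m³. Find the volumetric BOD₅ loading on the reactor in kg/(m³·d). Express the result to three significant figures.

L_v = Q S₀ / V = 909 × 171 × 10⁻³ / 145.0 = 1.072 kg/(m³·d).

L_v ≈ 1.07 kg BOD₅/(m³·d)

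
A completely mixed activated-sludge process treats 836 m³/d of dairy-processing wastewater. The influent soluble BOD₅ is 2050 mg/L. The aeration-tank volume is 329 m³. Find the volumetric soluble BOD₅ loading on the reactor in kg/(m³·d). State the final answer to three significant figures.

L_v ≈ 5.21 kg soluble BOD₅/(m³·d)

Applied soluble BOD₅ load per unit volume = Q·S₀/V = (836 × 2050/1000)/329.0 = 5.209 kg soluble BOD₅·m⁻³·d⁻¹.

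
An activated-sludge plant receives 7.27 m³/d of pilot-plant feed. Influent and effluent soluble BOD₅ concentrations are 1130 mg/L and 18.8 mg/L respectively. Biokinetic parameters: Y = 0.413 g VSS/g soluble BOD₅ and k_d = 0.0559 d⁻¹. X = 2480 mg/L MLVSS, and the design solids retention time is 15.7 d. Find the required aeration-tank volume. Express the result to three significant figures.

Rearranging the biomass balance for a CMAS with decay, V = Y·Q·ΔS·θ_c / [X·(1+k_d θ_c)] = 0.413 × 7.27 × (1130 − 18.8) × 15.7 / [2480 × (1 + 0.0559 × 15.7)] = 5.24×10^4 / 4657 = 11.25 m³.

V ≈ 11.2 m³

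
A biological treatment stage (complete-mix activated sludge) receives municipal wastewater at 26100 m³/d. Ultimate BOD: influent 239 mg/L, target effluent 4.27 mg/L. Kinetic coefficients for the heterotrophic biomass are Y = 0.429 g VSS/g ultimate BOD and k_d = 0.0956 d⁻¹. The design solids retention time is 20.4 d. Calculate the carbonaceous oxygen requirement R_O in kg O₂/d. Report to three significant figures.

Observed yield with endogenous decay: Y_obs = Y / (1 + k_d·θ_c) = 0.429 / (1 + 0.0956 × 20.4) = 0.429 / 2.950 = 0.1454 g VSS/g ultimate BOD.
Q·(S₀ − S) = 26100 × (239 − 4.27) × 10⁻³ = 6126 kg/d removed.
Biomass synthesised: P_X = Y_obs × 6126 = 890.9 kg VSS/d.
R_O = Q·ΔS − 1.42 P_X = 6126 − 1265 = 4861 kg O₂/d.

R_O ≈ 4860 kg O₂/d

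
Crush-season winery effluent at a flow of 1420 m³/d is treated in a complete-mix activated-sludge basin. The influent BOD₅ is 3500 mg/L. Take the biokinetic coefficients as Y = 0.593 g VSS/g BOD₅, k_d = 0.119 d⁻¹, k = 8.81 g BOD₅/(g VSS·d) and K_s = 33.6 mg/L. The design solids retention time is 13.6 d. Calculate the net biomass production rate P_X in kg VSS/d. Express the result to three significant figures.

P_X ≈ 1130 kg VSS/d

Effluent substrate depends only on kinetics and SRT: S = K_s(1 + k_d θ_c) / [θ_c(Yk − k_d) − 1] = 33.6 × (1 + 0.119 × 13.6) / [13.6 × (0.593 × 8.81 − 0.119) − 1] = 87.98 / 68.43 = 1.286 mg/L.
Observed yield with endogenous decay: Y_obs = Y / (1 + k_d·θ_c) = 0.593 / (1 + 0.119 × 13.6) = 0.593 / 2.618 = 0.2265 g VSS/g BOD₅.
ΔS = 3500 − 1.29 = 3499 mg/L, so the substrate removal rate is 1420 × 3499/1000 = 4968 kg BOD₅/d.
Net biomass production P_X = Y_obs × Q·(S₀ − S) = 0.2265 × 4968 = 1125 kg VSS/d.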